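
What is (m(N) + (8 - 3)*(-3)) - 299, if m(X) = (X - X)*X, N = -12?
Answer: -314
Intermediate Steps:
m(X) = 0 (m(X) = 0*X = 0)
(m(N) + (8 - 3)*(-3)) - 299 = (0 + (8 - 3)*(-3)) - 299 = (0 + 5*(-3)) - 299 = (0 - 15) - 299 = -15 - 299 = -314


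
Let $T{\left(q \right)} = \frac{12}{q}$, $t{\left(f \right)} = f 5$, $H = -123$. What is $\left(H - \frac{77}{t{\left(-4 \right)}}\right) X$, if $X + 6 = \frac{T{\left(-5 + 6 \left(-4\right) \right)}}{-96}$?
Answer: $\frac{3314753}{4640} \approx 714.39$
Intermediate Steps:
$t{\left(f \right)} = 5 f$
$X = - \frac{1391}{232}$ ($X = -6 + \frac{12 \frac{1}{-5 + 6 \left(-4\right)}}{-96} = -6 + \frac{12}{-5 - 24} \left(- \frac{1}{96}\right) = -6 + \frac{12}{-29} \left(- \frac{1}{96}\right) = -6 + 12 \left(- \frac{1}{29}\right) \left(- \frac{1}{96}\right) = -6 - - \frac{1}{232} = -6 + \frac{1}{232} = - \frac{1391}{232} \approx -5.9957$)
$\left(H - \frac{77}{t{\left(-4 \right)}}\right) X = \left(-123 - \frac{77}{5 \left(-4\right)}\right) \left(- \frac{1391}{232}\right) = \left(-123 - \frac{77}{-20}\right) \left(- \frac{1391}{232}\right) = \left(-123 - - \frac{77}{20}\right) \left(- \frac{1391}{232}\right) = \left(-123 + \frac{77}{20}\right) \left(- \frac{1391}{232}\right) = \left(- \frac{2383}{20}\right) \left(- \frac{1391}{232}\right) = \frac{3314753}{4640}$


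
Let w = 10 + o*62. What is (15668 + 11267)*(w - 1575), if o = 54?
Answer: 48025105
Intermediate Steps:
w = 3358 (w = 10 + 54*62 = 10 + 3348 = 3358)
(15668 + 11267)*(w - 1575) = (15668 + 11267)*(3358 - 1575) = 26935*1783 = 48025105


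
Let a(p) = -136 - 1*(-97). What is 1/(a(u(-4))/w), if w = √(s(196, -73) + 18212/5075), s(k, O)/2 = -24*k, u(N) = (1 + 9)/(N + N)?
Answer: -2*I*√2880101/1365 ≈ -2.4866*I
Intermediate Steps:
u(N) = 5/N (u(N) = 10/((2*N)) = 10*(1/(2*N)) = 5/N)
a(p) = -39 (a(p) = -136 + 97 = -39)
s(k, O) = -48*k (s(k, O) = 2*(-24*k) = -48*k)
w = 2*I*√2880101/35 (w = √(-48*196 + 18212/5075) = √(-9408 + 18212*(1/5075)) = √(-9408 + 628/175) = √(-1645772/175) = 2*I*√2880101/35 ≈ 96.976*I)
1/(a(u(-4))/w) = 1/(-39*(-5*I*√2880101/822886)) = 1/(-(-195)*I*√2880101/822886) = 1/(195*I*√2880101/822886) = -2*I*√2880101/1365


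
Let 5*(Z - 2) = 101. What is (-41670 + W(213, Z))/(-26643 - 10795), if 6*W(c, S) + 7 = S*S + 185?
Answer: 6233729/5615700 ≈ 1.1101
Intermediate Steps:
Z = 111/5 (Z = 2 + (⅕)*101 = 2 + 101/5 = 111/5 ≈ 22.200)
W(c, S) = 89/3 + S²/6 (W(c, S) = -7/6 + (S*S + 185)/6 = -7/6 + (S² + 185)/6 = -7/6 + (185 + S²)/6 = -7/6 + (185/6 + S²/6) = 89/3 + S²/6)
(-41670 + W(213, Z))/(-26643 - 10795) = (-41670 + (89/3 + (111/5)²/6))/(-26643 - 10795) = (-41670 + (89/3 + (⅙)*(12321/25)))/(-37438) = (-41670 + (89/3 + 4107/50))*(-1/37438) = (-41670 + 16771/150)*(-1/37438) = -6233729/150*(-1/37438) = 6233729/5615700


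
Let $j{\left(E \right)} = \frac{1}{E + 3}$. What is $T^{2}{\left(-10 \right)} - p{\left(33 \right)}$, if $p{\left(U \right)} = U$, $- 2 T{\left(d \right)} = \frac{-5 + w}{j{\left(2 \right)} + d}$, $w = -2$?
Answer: $- \frac{6443}{196} \approx -32.872$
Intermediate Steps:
$j{\left(E \right)} = \frac{1}{3 + E}$
$T{\left(d \right)} = \frac{7}{2 \left(\frac{1}{5} + d\right)}$ ($T{\left(d \right)} = - \frac{\left(-5 - 2\right) \frac{1}{\frac{1}{3 + 2} + d}}{2} = - \frac{\left(-7\right) \frac{1}{\frac{1}{5} + d}}{2} = \frac{7}{2 \left(\frac{1}{5} + d\right)}$)
$T^{2}{\left(-10 \right)} - p{\left(33 \right)} = \left(\frac{35}{2 \left(1 + 5 \left(-10\right)\right)}\right)^{2} - 33 = \left(\frac{35}{2 \left(1 - 50\right)}\right)^{2} - 33 = \left(\frac{35}{2 \left(-49\right)}\right)^{2} - 33 = \left(\frac{35}{2} \left(- \frac{1}{49}\right)\right)^{2} - 33 = \left(- \frac{5}{14}\right)^{2} - 33 = \frac{25}{196} - 33 = - \frac{6443}{196}$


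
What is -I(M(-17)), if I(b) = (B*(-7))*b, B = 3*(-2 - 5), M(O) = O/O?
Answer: -147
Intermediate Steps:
M(O) = 1
B = -21 (B = 3*(-7) = -21)
I(b) = 147*b (I(b) = (-21*(-7))*b = 147*b)
-I(M(-17)) = -147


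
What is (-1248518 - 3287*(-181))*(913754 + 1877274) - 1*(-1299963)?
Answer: -1824133661025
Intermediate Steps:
(-1248518 - 3287*(-181))*(913754 + 1877274) - 1*(-1299963) = (-1248518 + 594947)*2791028 + 1299963 = -653571*2791028 + 1299963 = -1824134960988 + 1299963 = -1824133661025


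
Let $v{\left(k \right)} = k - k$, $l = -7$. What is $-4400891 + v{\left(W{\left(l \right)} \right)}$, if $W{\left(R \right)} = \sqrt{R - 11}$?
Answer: $-4400891$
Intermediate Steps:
$W{\left(R \right)} = \sqrt{-11 + R}$
$v{\left(k \right)} = 0$
$-4400891 + v{\left(W{\left(l \right)} \right)} = -4400891 + 0 = -4400891$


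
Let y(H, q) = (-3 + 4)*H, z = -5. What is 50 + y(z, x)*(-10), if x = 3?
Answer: 100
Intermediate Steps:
y(H, q) = H (y(H, q) = 1*H = H)
50 + y(z, x)*(-10) = 50 - 5*(-10) = 50 + 50 = 100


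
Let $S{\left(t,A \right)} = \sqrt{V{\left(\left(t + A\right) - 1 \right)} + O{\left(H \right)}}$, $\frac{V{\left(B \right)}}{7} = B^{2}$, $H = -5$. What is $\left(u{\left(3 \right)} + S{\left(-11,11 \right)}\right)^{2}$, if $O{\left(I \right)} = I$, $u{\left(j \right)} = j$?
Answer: $\left(3 + \sqrt{2}\right)^{2} \approx 19.485$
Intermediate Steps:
$V{\left(B \right)} = 7 B^{2}$
$S{\left(t,A \right)} = \sqrt{-5 + 7 \left(-1 + A + t\right)^{2}}$ ($S{\left(t,A \right)} = \sqrt{7 \left(\left(t + A\right) - 1\right)^{2} - 5} = \sqrt{7 \left(\left(A + t\right) - 1\right)^{2} - 5} = \sqrt{7 \left(-1 + A + t\right)^{2} - 5} = \sqrt{-5 + 7 \left(-1 + A + t\right)^{2}}$)
$\left(u{\left(3 \right)} + S{\left(-11,11 \right)}\right)^{2} = \left(3 + \sqrt{-5 + 7 \left(-1 + 11 - 11\right)^{2}}\right)^{2} = \left(3 + \sqrt{-5 + 7 \left(-1\right)^{2}}\right)^{2} = \left(3 + \sqrt{-5 + 7 \cdot 1}\right)^{2} = \left(3 + \sqrt{-5 + 7}\right)^{2} = \left(3 + \sqrt{2}\right)^{2}$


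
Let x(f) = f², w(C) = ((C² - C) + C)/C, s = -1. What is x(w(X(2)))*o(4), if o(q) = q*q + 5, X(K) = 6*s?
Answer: 756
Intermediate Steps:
X(K) = -6 (X(K) = 6*(-1) = -6)
o(q) = 5 + q² (o(q) = q² + 5 = 5 + q²)
w(C) = C (w(C) = C²/C = C)
x(w(X(2)))*o(4) = (-6)²*(5 + 4²) = 36*(5 + 16) = 36*21 = 756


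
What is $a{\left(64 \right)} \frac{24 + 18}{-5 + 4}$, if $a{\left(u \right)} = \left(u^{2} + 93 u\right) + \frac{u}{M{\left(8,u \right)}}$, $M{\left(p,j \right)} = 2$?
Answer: $-423360$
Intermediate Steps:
$a{\left(u \right)} = u^{2} + \frac{187 u}{2}$ ($a{\left(u \right)} = \left(u^{2} + 93 u\right) + \frac{u}{2} = u^{2} + \frac{187 u}{2}$)
$a{\left(64 \right)} \frac{24 + 18}{-5 + 4} = \frac{1}{2} \cdot 64 \left(187 + 2 \cdot 64\right) \frac{24 + 18}{-5 + 4} = \frac{1}{2} \cdot 64 \left(187 + 128\right) \frac{42}{-1} = \frac{1}{2} \cdot 64 \cdot 315 \cdot 42 \left(-1\right) = 10080 \left(-42\right) = -423360$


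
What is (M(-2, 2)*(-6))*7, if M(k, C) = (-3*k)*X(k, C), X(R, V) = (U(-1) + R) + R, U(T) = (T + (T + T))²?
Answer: -1260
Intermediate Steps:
U(T) = 9*T² (U(T) = (T + 2*T)² = (3*T)² = 9*T²)
X(R, V) = 9 + 2*R (X(R, V) = (9*(-1)² + R) + R = (9*1 + R) + R = (9 + R) + R = 9 + 2*R)
M(k, C) = -3*k*(9 + 2*k) (M(k, C) = (-3*k)*(9 + 2*k) = -3*k*(9 + 2*k))
(M(-2, 2)*(-6))*7 = (-3*(-2)*(9 + 2*(-2))*(-6))*7 = (-3*(-2)*(9 - 4)*(-6))*7 = (-3*(-2)*5*(-6))*7 = (30*(-6))*7 = -180*7 = -1260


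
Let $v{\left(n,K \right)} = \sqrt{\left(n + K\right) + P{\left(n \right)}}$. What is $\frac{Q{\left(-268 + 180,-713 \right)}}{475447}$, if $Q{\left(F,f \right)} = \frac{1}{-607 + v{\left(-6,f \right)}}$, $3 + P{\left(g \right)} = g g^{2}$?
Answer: $- \frac{607}{175623940989} - \frac{i \sqrt{938}}{175623940989} \approx -3.4562 \cdot 10^{-9} - 1.7439 \cdot 10^{-10} i$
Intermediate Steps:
$P{\left(g \right)} = -3 + g^{3}$ ($P{\left(g \right)} = -3 + g g^{2} = -3 + g^{3}$)
$v{\left(n,K \right)} = \sqrt{-3 + K + n + n^{3}}$ ($v{\left(n,K \right)} = \sqrt{\left(n + K\right) + \left(-3 + n^{3}\right)} = \sqrt{\left(K + n\right) + \left(-3 + n^{3}\right)} = \sqrt{-3 + K + n + n^{3}}$)
$Q{\left(F,f \right)} = \frac{1}{-607 + \sqrt{-225 + f}}$ ($Q{\left(F,f \right)} = \frac{1}{-607 + \sqrt{-3 + f - 6 + \left(-6\right)^{3}}} = \frac{1}{-607 + \sqrt{-3 + f - 6 - 216}} = \frac{1}{-607 + \sqrt{-225 + f}}$)
$\frac{Q{\left(-268 + 180,-713 \right)}}{475447} = \frac{1}{\left(-607 + \sqrt{-225 - 713}\right) 475447} = \frac{1}{-607 + \sqrt{-938}} \cdot \frac{1}{475447} = \frac{1}{-607 + i \sqrt{938}} \cdot \frac{1}{475447} = \frac{1}{475447 \left(-607 + i \sqrt{938}\right)}$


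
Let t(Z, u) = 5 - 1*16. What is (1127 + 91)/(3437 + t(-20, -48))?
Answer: 203/571 ≈ 0.35552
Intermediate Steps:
t(Z, u) = -11 (t(Z, u) = 5 - 16 = -11)
(1127 + 91)/(3437 + t(-20, -48)) = (1127 + 91)/(3437 - 11) = 1218/3426 = 1218*(1/3426) = 203/571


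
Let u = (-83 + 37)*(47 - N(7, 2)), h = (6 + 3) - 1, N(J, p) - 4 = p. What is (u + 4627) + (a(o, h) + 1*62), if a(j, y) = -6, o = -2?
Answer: 2797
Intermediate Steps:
N(J, p) = 4 + p
h = 8 (h = 9 - 1 = 8)
u = -1886 (u = (-83 + 37)*(47 - (4 + 2)) = -46*(47 - 1*6) = -46*(47 - 6) = -46*41 = -1886)
(u + 4627) + (a(o, h) + 1*62) = (-1886 + 4627) + (-6 + 1*62) = 2741 + (-6 + 62) = 2741 + 56 = 2797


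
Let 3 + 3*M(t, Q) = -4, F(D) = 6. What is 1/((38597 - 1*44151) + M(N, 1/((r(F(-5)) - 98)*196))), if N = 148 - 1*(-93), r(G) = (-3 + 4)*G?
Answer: -3/16669 ≈ -0.00017997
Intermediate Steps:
r(G) = G (r(G) = 1*G = G)
N = 241 (N = 148 + 93 = 241)
M(t, Q) = -7/3 (M(t, Q) = -1 + (1/3)*(-4) = -1 - 4/3 = -7/3)
1/((38597 - 1*44151) + M(N, 1/((r(F(-5)) - 98)*196))) = 1/((38597 - 1*44151) - 7/3) = 1/((38597 - 44151) - 7/3) = 1/(-5554 - 7/3) = 1/(-16669/3) = -3/16669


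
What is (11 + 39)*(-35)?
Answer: -1750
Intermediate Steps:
(11 + 39)*(-35) = 50*(-35) = -1750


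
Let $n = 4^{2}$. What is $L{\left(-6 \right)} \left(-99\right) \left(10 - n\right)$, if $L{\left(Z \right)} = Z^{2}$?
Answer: $21384$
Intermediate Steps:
$n = 16$
$L{\left(-6 \right)} \left(-99\right) \left(10 - n\right) = \left(-6\right)^{2} \left(-99\right) \left(10 - 16\right) = 36 \left(-99\right) \left(10 - 16\right) = \left(-3564\right) \left(-6\right) = 21384$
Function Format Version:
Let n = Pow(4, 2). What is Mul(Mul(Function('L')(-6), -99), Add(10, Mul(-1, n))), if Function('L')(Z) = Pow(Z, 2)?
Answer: 21384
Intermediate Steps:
n = 16
Mul(Mul(Function('L')(-6), -99), Add(10, Mul(-1, n))) = Mul(Mul(Pow(-6, 2), -99), Add(10, Mul(-1, 16))) = Mul(Mul(36, -99), Add(10, -16)) = Mul(-3564, -6) = 21384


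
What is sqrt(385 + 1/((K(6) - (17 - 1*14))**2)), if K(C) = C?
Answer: sqrt(3466)/3 ≈ 19.624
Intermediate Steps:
sqrt(385 + 1/((K(6) - (17 - 1*14))**2)) = sqrt(385 + 1/((6 - (17 - 1*14))**2)) = sqrt(385 + 1/((6 - (17 - 14))**2)) = sqrt(385 + 1/((6 - 1*3)**2)) = sqrt(385 + 1/((6 - 3)**2)) = sqrt(385 + 1/(3**2)) = sqrt(385 + 1/9) = sqrt(3466/9) = sqrt(3466)/3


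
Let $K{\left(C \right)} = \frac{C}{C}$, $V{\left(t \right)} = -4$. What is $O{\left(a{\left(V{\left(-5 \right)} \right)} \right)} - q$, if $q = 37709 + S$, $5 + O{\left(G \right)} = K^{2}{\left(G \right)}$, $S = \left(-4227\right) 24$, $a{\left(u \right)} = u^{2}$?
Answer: $63735$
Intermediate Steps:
$S = -101448$
$K{\left(C \right)} = 1$
$O{\left(G \right)} = -4$ ($O{\left(G \right)} = -5 + 1^{2} = -5 + 1 = -4$)
$q = -63739$ ($q = 37709 - 101448 = -63739$)
$O{\left(a{\left(V{\left(-5 \right)} \right)} \right)} - q = -4 - -63739 = -4 + 63739 = 63735$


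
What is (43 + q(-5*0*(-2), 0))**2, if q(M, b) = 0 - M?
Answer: 1849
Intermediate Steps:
q(M, b) = -M
(43 + q(-5*0*(-2), 0))**2 = (43 - (-5*0)*(-2))**2 = (43 - 0*(-2))**2 = (43 - 1*0)**2 = (43 + 0)**2 = 43**2 = 1849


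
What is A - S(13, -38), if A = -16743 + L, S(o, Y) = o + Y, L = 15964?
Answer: -754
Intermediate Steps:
S(o, Y) = Y + o
A = -779 (A = -16743 + 15964 = -779)
A - S(13, -38) = -779 - (-38 + 13) = -779 - 1*(-25) = -779 + 25 = -754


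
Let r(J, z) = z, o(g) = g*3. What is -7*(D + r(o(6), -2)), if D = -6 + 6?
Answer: 14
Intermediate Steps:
o(g) = 3*g
D = 0
-7*(D + r(o(6), -2)) = -7*(0 - 2) = -7*(-2) = 14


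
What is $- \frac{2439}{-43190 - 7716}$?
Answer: $\frac{2439}{50906} \approx 0.047912$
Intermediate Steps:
$- \frac{2439}{-43190 - 7716} = - \frac{2439}{-50906} = \left(-2439\right) \left(- \frac{1}{50906}\right) = \frac{2439}{50906}$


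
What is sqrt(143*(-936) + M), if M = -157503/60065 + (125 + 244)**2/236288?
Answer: I*sqrt(105318546025765322195205)/887039920 ≈ 365.86*I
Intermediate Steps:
M = -29037558399/14192638720 (M = -157503*1/60065 + 369**2*(1/236288) = -157503/60065 + 136161*(1/236288) = -157503/60065 + 136161/236288 = -29037558399/14192638720 ≈ -2.0460)
sqrt(143*(-936) + M) = sqrt(143*(-936) - 29037558399/14192638720) = sqrt(-133848 - 29037558399/14192638720) = sqrt(-1899685344952959/14192638720) = I*sqrt(105318546025765322195205)/887039920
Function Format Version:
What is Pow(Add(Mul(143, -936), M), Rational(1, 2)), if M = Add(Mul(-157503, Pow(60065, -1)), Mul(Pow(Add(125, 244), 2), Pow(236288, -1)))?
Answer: Mul(Rational(1, 887039920), I, Pow(105318546025765322195205, Rational(1, 2))) ≈ Mul(365.86, I)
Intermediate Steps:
M = Rational(-29037558399, 14192638720) (M = Add(Mul(-157503, Rational(1, 60065)), Mul(Pow(369, 2), Rational(1, 236288))) = Add(Rational(-157503, 60065), Mul(136161, Rational(1, 236288))) = Add(Rational(-157503, 60065), Rational(136161, 236288)) = Rational(-29037558399, 14192638720) ≈ -2.0460)
Pow(Add(Mul(143, -936), M), Rational(1, 2)) = Pow(Add(Mul(143, -936), Rational(-29037558399, 14192638720)), Rational(1, 2)) = Pow(Add(-133848, Rational(-29037558399, 14192638720)), Rational(1, 2)) = Pow(Rational(-1899685344952959, 14192638720), Rational(1, 2)) = Mul(Rational(1, 887039920), I, Pow(105318546025765322195205, Rational(1, 2)))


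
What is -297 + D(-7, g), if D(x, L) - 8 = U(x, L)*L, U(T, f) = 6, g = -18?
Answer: -397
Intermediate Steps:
D(x, L) = 8 + 6*L
-297 + D(-7, g) = -297 + (8 + 6*(-18)) = -297 + (8 - 108) = -297 - 100 = -397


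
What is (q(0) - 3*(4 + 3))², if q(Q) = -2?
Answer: 529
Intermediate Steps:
(q(0) - 3*(4 + 3))² = (-2 - 3*(4 + 3))² = (-2 - 3*7)² = (-2 - 21)² = (-23)² = 529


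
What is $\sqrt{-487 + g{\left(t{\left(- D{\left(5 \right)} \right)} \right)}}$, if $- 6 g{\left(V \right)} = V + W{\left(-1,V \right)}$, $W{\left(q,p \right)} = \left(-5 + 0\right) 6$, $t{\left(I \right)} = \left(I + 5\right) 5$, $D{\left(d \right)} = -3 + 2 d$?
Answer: $\frac{i \sqrt{4323}}{3} \approx 21.917 i$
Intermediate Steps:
$t{\left(I \right)} = 25 + 5 I$ ($t{\left(I \right)} = \left(5 + I\right) 5 = 25 + 5 I$)
$W{\left(q,p \right)} = -30$ ($W{\left(q,p \right)} = \left(-5\right) 6 = -30$)
$g{\left(V \right)} = 5 - \frac{V}{6}$ ($g{\left(V \right)} = - \frac{V - 30}{6} = - \frac{-30 + V}{6} = 5 - \frac{V}{6}$)
$\sqrt{-487 + g{\left(t{\left(- D{\left(5 \right)} \right)} \right)}} = \sqrt{-487 + \left(5 - \frac{25 + 5 \left(- (-3 + 2 \cdot 5)\right)}{6}\right)} = \sqrt{-487 + \left(5 - \frac{25 + 5 \left(- (-3 + 10)\right)}{6}\right)} = \sqrt{-487 + \left(5 - \frac{25 + 5 \left(\left(-1\right) 7\right)}{6}\right)} = \sqrt{-487 + \left(5 - \frac{25 + 5 \left(-7\right)}{6}\right)} = \sqrt{-487 + \left(5 - \frac{25 - 35}{6}\right)} = \sqrt{-487 + \left(5 - - \frac{5}{3}\right)} = \sqrt{-487 + \left(5 + \frac{5}{3}\right)} = \sqrt{-487 + \frac{20}{3}} = \sqrt{- \frac{1441}{3}} = \frac{i \sqrt{4323}}{3}$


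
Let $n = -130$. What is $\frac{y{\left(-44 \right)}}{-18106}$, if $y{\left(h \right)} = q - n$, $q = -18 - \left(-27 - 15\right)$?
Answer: $- \frac{7}{823} \approx -0.0085055$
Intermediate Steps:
$q = 24$ ($q = -18 - \left(-27 - 15\right) = -18 - -42 = -18 + 42 = 24$)
$y{\left(h \right)} = 154$ ($y{\left(h \right)} = 24 - -130 = 24 + 130 = 154$)
$\frac{y{\left(-44 \right)}}{-18106} = \frac{154}{-18106} = 154 \left(- \frac{1}{18106}\right) = - \frac{7}{823}$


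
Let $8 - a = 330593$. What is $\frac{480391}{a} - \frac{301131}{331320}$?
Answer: $- \frac{17247502517}{7301961480} \approx -2.362$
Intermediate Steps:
$a = -330585$ ($a = 8 - 330593 = -330585$)
$\frac{480391}{a} - \frac{301131}{331320} = \frac{480391}{-330585} - \frac{301131}{331320} = 480391 \left(- \frac{1}{330585}\right) - \frac{100377}{110440} = - \frac{480391}{330585} - \frac{100377}{110440} = - \frac{17247502517}{7301961480}$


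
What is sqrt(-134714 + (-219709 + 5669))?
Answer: I*sqrt(348754) ≈ 590.55*I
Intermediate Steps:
sqrt(-134714 + (-219709 + 5669)) = sqrt(-134714 - 214040) = sqrt(-348754) = I*sqrt(348754)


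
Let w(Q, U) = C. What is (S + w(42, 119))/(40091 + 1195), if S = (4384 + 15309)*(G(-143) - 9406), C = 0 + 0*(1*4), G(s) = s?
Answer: -62682819/13762 ≈ -4554.8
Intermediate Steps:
C = 0 (C = 0 + 0*4 = 0 + 0 = 0)
S = -188048457 (S = (4384 + 15309)*(-143 - 9406) = 19693*(-9549) = -188048457)
w(Q, U) = 0
(S + w(42, 119))/(40091 + 1195) = (-188048457 + 0)/(40091 + 1195) = -188048457/41286 = -188048457*1/41286 = -62682819/13762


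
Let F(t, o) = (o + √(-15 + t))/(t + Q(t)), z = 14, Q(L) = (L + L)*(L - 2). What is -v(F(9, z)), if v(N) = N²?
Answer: -(14 + I*√6)²/18225 ≈ -0.010425 - 0.0037633*I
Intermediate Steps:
Q(L) = 2*L*(-2 + L) (Q(L) = (2*L)*(-2 + L) = 2*L*(-2 + L))
F(t, o) = (o + √(-15 + t))/(t + 2*t*(-2 + t))
-v(F(9, z)) = -((14 + √(-15 + 9))/(9*(-3 + 2*9)))² = -((14 + √(-6))/(9*(-3 + 18)))² = -((⅑)*(14 + I*√6)/15)² = -((⅑)*(1/15)*(14 + I*√6))² = -(14/135 + I*√6/135)²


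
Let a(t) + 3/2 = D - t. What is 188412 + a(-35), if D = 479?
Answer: 377849/2 ≈ 1.8892e+5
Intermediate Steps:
a(t) = 955/2 - t (a(t) = -3/2 + (479 - t) = 955/2 - t)
188412 + a(-35) = 188412 + (955/2 - 1*(-35)) = 188412 + (955/2 + 35) = 188412 + 1025/2 = 377849/2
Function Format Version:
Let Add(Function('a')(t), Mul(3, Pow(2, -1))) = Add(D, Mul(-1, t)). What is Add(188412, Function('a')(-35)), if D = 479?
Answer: Rational(377849, 2) ≈ 1.8892e+5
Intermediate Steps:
Function('a')(t) = Add(Rational(955, 2), Mul(-1, t)) (Function('a')(t) = Add(Rational(-3, 2), Add(479, Mul(-1, t))) = Add(Rational(955, 2), Mul(-1, t)))
Add(188412, Function('a')(-35)) = Add(188412, Add(Rational(955, 2), Mul(-1, -35))) = Add(188412, Add(Rational(955, 2), 35)) = Add(188412, Rational(1025, 2)) = Rational(377849, 2)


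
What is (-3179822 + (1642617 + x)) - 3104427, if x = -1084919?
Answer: -5726551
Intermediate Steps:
(-3179822 + (1642617 + x)) - 3104427 = (-3179822 + (1642617 - 1084919)) - 3104427 = (-3179822 + 557698) - 3104427 = -2622124 - 3104427 = -5726551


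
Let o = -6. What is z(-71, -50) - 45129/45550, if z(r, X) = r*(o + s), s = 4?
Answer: 6422971/45550 ≈ 141.01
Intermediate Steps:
z(r, X) = -2*r (z(r, X) = r*(-6 + 4) = r*(-2) = -2*r)
z(-71, -50) - 45129/45550 = -2*(-71) - 45129/45550 = 142 - 45129/45550 = 6422971/45550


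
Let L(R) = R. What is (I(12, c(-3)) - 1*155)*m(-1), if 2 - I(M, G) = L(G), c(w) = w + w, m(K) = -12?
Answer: 1764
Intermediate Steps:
c(w) = 2*w
I(M, G) = 2 - G
(I(12, c(-3)) - 1*155)*m(-1) = ((2 - 2*(-3)) - 1*155)*(-12) = ((2 - 1*(-6)) - 155)*(-12) = ((2 + 6) - 155)*(-12) = (8 - 155)*(-12) = -147*(-12) = 1764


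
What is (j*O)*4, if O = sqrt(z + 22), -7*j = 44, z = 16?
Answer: -176*sqrt(38)/7 ≈ -154.99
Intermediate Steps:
j = -44/7 (j = -1/7*44 = -44/7 ≈ -6.2857)
O = sqrt(38) (O = sqrt(16 + 22) = sqrt(38) ≈ 6.1644)
(j*O)*4 = -44*sqrt(38)/7*4 = -176*sqrt(38)/7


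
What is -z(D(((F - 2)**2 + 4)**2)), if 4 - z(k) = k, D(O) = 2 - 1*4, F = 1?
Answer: -6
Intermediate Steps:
D(O) = -2 (D(O) = 2 - 4 = -2)
z(k) = 4 - k
-z(D(((F - 2)**2 + 4)**2)) = -(4 - 1*(-2)) = -(4 + 2) = -1*6 = -6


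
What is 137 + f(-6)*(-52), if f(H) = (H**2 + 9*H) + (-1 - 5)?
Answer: 1385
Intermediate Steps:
f(H) = -6 + H**2 + 9*H (f(H) = (H**2 + 9*H) - 6 = -6 + H**2 + 9*H)
137 + f(-6)*(-52) = 137 + (-6 + (-6)**2 + 9*(-6))*(-52) = 137 + (-6 + 36 - 54)*(-52) = 137 - 24*(-52) = 137 + 1248 = 1385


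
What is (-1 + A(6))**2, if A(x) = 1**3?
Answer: 0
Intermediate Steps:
A(x) = 1
(-1 + A(6))**2 = (-1 + 1)**2 = 0**2 = 0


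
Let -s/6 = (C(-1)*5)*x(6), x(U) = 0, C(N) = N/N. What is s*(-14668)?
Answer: 0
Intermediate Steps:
C(N) = 1
s = 0 (s = -6*1*5*0 = -30*0 = -6*0 = 0)
s*(-14668) = 0*(-14668) = 0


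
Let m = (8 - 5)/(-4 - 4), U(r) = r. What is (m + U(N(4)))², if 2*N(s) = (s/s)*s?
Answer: 169/64 ≈ 2.6406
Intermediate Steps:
N(s) = s/2 (N(s) = ((s/s)*s)/2 = (1*s)/2 = s/2)
m = -3/8 (m = 3/(-8) = 3*(-⅛) = -3/8 ≈ -0.37500)
(m + U(N(4)))² = (-3/8 + (½)*4)² = (-3/8 + 2)² = (13/8)² = 169/64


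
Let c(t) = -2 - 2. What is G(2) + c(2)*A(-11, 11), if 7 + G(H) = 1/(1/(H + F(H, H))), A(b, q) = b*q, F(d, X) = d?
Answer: 481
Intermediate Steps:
c(t) = -4
G(H) = -7 + 2*H (G(H) = -7 + 1/(1/(H + H)) = -7 + 1/(1/(2*H)) = -7 + 2*H)
G(2) + c(2)*A(-11, 11) = (-7 + 2*2) - (-44)*11 = (-7 + 4) - 4*(-121) = -3 + 484 = 481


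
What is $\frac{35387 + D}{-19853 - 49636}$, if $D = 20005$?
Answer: $- \frac{18464}{23163} \approx -0.79713$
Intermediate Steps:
$\frac{35387 + D}{-19853 - 49636} = \frac{35387 + 20005}{-19853 - 49636} = \frac{55392}{-69489} = 55392 \left(- \frac{1}{69489}\right) = - \frac{18464}{23163}$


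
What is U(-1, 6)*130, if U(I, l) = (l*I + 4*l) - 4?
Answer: 1820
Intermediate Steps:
U(I, l) = -4 + 4*l + I*l (U(I, l) = (I*l + 4*l) - 4 = (4*l + I*l) - 4 = -4 + 4*l + I*l)
U(-1, 6)*130 = (-4 + 4*6 - 1*6)*130 = (-4 + 24 - 6)*130 = 14*130 = 1820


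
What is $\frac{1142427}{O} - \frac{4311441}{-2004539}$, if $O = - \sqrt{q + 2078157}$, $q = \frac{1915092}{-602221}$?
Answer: $\frac{4311441}{2004539} - \frac{380809 \sqrt{753684321945834705}}{417169290535} \approx -790.33$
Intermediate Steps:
$q = - \frac{1915092}{602221}$ ($q = 1915092 \left(- \frac{1}{602221}\right) = - \frac{1915092}{602221} \approx -3.18$)
$O = - \frac{\sqrt{753684321945834705}}{602221}$ ($O = - \sqrt{- \frac{1915092}{602221} + 2078157} = - \sqrt{\frac{1251507871605}{602221}} = - \frac{\sqrt{753684321945834705}}{602221} \approx -1441.6$)
$\frac{1142427}{O} - \frac{4311441}{-2004539} = \frac{1142427}{\left(- \frac{1}{602221}\right) \sqrt{753684321945834705}} - \frac{4311441}{-2004539} = 1142427 \left(- \frac{\sqrt{753684321945834705}}{1251507871605}\right) - - \frac{4311441}{2004539} = - \frac{380809 \sqrt{753684321945834705}}{417169290535} + \frac{4311441}{2004539} = \frac{4311441}{2004539} - \frac{380809 \sqrt{753684321945834705}}{417169290535}$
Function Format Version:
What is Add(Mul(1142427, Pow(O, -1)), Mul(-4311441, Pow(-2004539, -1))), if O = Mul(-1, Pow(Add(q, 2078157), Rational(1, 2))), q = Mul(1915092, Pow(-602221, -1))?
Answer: Add(Rational(4311441, 2004539), Mul(Rational(-380809, 417169290535), Pow(753684321945834705, Rational(1, 2)))) ≈ -790.33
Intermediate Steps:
q = Rational(-1915092, 602221) (q = Mul(1915092, Rational(-1, 602221)) = Rational(-1915092, 602221) ≈ -3.1800)
O = Mul(Rational(-1, 602221), Pow(753684321945834705, Rational(1, 2))) (O = Mul(-1, Pow(Add(Rational(-1915092, 602221), 2078157), Rational(1, 2))) = Mul(-1, Pow(Rational(1251507871605, 602221), Rational(1, 2))) = Mul(-1, Mul(Rational(1, 602221), Pow(753684321945834705, Rational(1, 2)))) = Mul(Rational(-1, 602221), Pow(753684321945834705, Rational(1, 2))) ≈ -1441.6)
Add(Mul(1142427, Pow(O, -1)), Mul(-4311441, Pow(-2004539, -1))) = Add(Mul(1142427, Pow(Mul(Rational(-1, 602221), Pow(753684321945834705, Rational(1, 2))), -1)), Mul(-4311441, Pow(-2004539, -1))) = Add(Mul(1142427, Mul(Rational(-1, 1251507871605), Pow(753684321945834705, Rational(1, 2)))), Mul(-4311441, Rational(-1, 2004539))) = Add(Mul(Rational(-380809, 417169290535), Pow(753684321945834705, Rational(1, 2))), Rational(4311441, 2004539)) = Add(Rational(4311441, 2004539), Mul(Rational(-380809, 417169290535), Pow(753684321945834705, Rational(1, 2))))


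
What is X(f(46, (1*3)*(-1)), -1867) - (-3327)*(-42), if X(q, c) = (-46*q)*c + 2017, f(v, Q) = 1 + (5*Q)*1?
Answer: -1340065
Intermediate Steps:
f(v, Q) = 1 + 5*Q
X(q, c) = 2017 - 46*c*q (X(q, c) = -46*c*q + 2017 = 2017 - 46*c*q)
X(f(46, (1*3)*(-1)), -1867) - (-3327)*(-42) = (2017 - 46*(-1867)*(1 + 5*((1*3)*(-1)))) - (-3327)*(-42) = (2017 - 46*(-1867)*(1 + 5*(3*(-1)))) - 1*139734 = (2017 - 46*(-1867)*(1 + 5*(-3))) - 139734 = (2017 - 46*(-1867)*(1 - 15)) - 139734 = (2017 - 46*(-1867)*(-14)) - 139734 = (2017 - 1202348) - 139734 = -1200331 - 139734 = -1340065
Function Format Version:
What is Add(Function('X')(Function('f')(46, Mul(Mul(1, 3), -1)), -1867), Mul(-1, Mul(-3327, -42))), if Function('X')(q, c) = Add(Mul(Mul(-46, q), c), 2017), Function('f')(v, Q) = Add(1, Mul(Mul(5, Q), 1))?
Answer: -1340065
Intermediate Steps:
Function('f')(v, Q) = Add(1, Mul(5, Q))
Function('X')(q, c) = Add(2017, Mul(-46, c, q)) (Function('X')(q, c) = Add(Mul(-46, c, q), 2017) = Add(2017, Mul(-46, c, q)))
Add(Function('X')(Function('f')(46, Mul(Mul(1, 3), -1)), -1867), Mul(-1, Mul(-3327, -42))) = Add(Add(2017, Mul(-46, -1867, Add(1, Mul(5, Mul(Mul(1, 3), -1))))), Mul(-1, Mul(-3327, -42))) = Add(Add(2017, Mul(-46, -1867, Add(1, Mul(5, Mul(3, -1))))), Mul(-1, 139734)) = Add(Add(2017, Mul(-46, -1867, Add(1, Mul(5, -3)))), -139734) = Add(Add(2017, Mul(-46, -1867, Add(1, -15))), -139734) = Add(Add(2017, Mul(-46, -1867, -14)), -139734) = Add(Add(2017, -1202348), -139734) = Add(-1200331, -139734) = -1340065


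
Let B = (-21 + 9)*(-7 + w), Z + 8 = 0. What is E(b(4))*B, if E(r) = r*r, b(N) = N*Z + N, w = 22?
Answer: -141120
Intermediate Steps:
Z = -8 (Z = -8 + 0 = -8)
B = -180 (B = (-21 + 9)*(-7 + 22) = -12*15 = -180)
b(N) = -7*N (b(N) = N*(-8) + N = -8*N + N = -7*N)
E(r) = r²
E(b(4))*B = (-7*4)²*(-180) = (-28)²*(-180) = 784*(-180) = -141120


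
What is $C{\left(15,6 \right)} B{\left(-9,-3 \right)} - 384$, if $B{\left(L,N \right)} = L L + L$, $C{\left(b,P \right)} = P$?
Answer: $48$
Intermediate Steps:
$B{\left(L,N \right)} = L + L^{2}$ ($B{\left(L,N \right)} = L^{2} + L = L + L^{2}$)
$C{\left(15,6 \right)} B{\left(-9,-3 \right)} - 384 = 6 \left(- 9 \left(1 - 9\right)\right) - 384 = 6 \left(\left(-9\right) \left(-8\right)\right) - 384 = 6 \cdot 72 - 384 = 432 - 384 = 48$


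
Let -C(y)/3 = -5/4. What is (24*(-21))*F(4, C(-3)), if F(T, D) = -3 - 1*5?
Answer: 4032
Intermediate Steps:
C(y) = 15/4 (C(y) = -(-15)/4 = -3*(-5/4) = 15/4)
F(T, D) = -8 (F(T, D) = -3 - 5 = -8)
(24*(-21))*F(4, C(-3)) = (24*(-21))*(-8) = -504*(-8) = 4032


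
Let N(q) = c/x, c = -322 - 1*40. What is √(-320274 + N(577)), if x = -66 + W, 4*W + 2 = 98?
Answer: I*√141237033/21 ≈ 565.92*I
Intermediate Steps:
W = 24 (W = -½ + (¼)*98 = -½ + 49/2 = 24)
c = -362 (c = -322 - 40 = -362)
x = -42 (x = -66 + 24 = -42)
N(q) = 181/21 (N(q) = -362/(-42) = -362*(-1/42) = 181/21)
√(-320274 + N(577)) = √(-320274 + 181/21) = √(-6725573/21) = I*√141237033/21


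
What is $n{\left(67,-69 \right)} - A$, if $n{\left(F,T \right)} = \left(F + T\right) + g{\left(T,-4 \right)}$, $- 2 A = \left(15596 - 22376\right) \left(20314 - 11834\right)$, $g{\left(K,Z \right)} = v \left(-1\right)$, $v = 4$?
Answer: $-28747206$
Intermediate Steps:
$g{\left(K,Z \right)} = -4$ ($g{\left(K,Z \right)} = 4 \left(-1\right) = -4$)
$A = 28747200$ ($A = - \frac{\left(15596 - 22376\right) \left(20314 - 11834\right)}{2} = - \frac{\left(-6780\right) 8480}{2} = \left(- \frac{1}{2}\right) \left(-57494400\right) = 28747200$)
$n{\left(F,T \right)} = -4 + F + T$ ($n{\left(F,T \right)} = \left(F + T\right) - 4 = -4 + F + T$)
$n{\left(67,-69 \right)} - A = \left(-4 + 67 - 69\right) - 28747200 = -6 - 28747200 = -28747206$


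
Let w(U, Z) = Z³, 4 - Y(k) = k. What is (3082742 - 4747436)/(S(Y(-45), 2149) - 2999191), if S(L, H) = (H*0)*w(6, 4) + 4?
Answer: 184966/333243 ≈ 0.55505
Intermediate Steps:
Y(k) = 4 - k
S(L, H) = 4 (S(L, H) = (H*0)*4³ + 4 = 0*64 + 4 = 0 + 4 = 4)
(3082742 - 4747436)/(S(Y(-45), 2149) - 2999191) = (3082742 - 4747436)/(4 - 2999191) = -1664694/(-2999187) = -1664694*(-1/2999187) = 184966/333243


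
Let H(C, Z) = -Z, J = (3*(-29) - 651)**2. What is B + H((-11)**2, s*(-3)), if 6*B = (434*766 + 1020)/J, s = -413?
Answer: -506068754/408483 ≈ -1238.9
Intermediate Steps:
J = 544644 (J = (-87 - 651)**2 = (-738)**2 = 544644)
B = 41683/408483 (B = ((434*766 + 1020)/544644)/6 = ((332444 + 1020)*(1/544644))/6 = (333464*(1/544644))/6 = (1/6)*(83366/136161) = 41683/408483 ≈ 0.10204)
B + H((-11)**2, s*(-3)) = 41683/408483 - (-413)*(-3) = 41683/408483 - 1*1239 = 41683/408483 - 1239 = -506068754/408483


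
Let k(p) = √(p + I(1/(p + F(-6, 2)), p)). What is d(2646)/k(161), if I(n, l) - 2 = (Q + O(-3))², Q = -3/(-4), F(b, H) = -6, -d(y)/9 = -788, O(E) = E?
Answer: 28368*√2689/2689 ≈ 547.06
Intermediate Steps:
d(y) = 7092 (d(y) = -9*(-788) = 7092)
Q = ¾ (Q = -3*(-¼) = ¾ ≈ 0.75000)
I(n, l) = 113/16 (I(n, l) = 2 + (¾ - 3)² = 2 + (-9/4)² = 2 + 81/16 = 113/16)
k(p) = √(113/16 + p) (k(p) = √(p + 113/16) = √(113/16 + p))
d(2646)/k(161) = 7092/((√(113 + 16*161)/4)) = 7092/((√(113 + 2576)/4)) = 7092/((√2689/4)) = 7092*(4*√2689/2689) = 28368*√2689/2689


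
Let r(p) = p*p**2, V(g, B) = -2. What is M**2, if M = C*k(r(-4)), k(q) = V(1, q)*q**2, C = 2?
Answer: 268435456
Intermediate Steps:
r(p) = p**3
k(q) = -2*q**2
M = -16384 (M = 2*(-2*((-4)**3)**2) = 2*(-2*(-64)**2) = 2*(-2*4096) = 2*(-8192) = -16384)
M**2 = (-16384)**2 = 268435456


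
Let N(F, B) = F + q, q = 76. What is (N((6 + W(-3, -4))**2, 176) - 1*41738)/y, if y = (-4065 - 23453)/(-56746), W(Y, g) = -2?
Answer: -1181621958/13759 ≈ -85880.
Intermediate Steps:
N(F, B) = 76 + F (N(F, B) = F + 76 = 76 + F)
y = 13759/28373 (y = -27518*(-1/56746) = 13759/28373 ≈ 0.48493)
(N((6 + W(-3, -4))**2, 176) - 1*41738)/y = ((76 + (6 - 2)**2) - 1*41738)/(13759/28373) = ((76 + 4**2) - 41738)*(28373/13759) = ((76 + 16) - 41738)*(28373/13759) = (92 - 41738)*(28373/13759) = -41646*28373/13759 = -1181621958/13759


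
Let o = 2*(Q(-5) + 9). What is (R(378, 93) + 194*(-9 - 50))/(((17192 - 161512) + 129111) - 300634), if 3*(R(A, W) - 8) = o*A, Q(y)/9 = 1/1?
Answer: 406/18579 ≈ 0.021853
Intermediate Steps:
Q(y) = 9 (Q(y) = 9/1 = 9*1 = 9)
o = 36 (o = 2*(9 + 9) = 2*18 = 36)
R(A, W) = 8 + 12*A (R(A, W) = 8 + (36*A)/3 = 8 + 12*A)
(R(378, 93) + 194*(-9 - 50))/(((17192 - 161512) + 129111) - 300634) = ((8 + 12*378) + 194*(-9 - 50))/(((17192 - 161512) + 129111) - 300634) = ((8 + 4536) + 194*(-59))/((-144320 + 129111) - 300634) = (4544 - 11446)/(-15209 - 300634) = -6902/(-315843) = -6902*(-1/315843) = 406/18579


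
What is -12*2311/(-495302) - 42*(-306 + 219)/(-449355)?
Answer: 61216548/1279117415 ≈ 0.047858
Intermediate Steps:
-12*2311/(-495302) - 42*(-306 + 219)/(-449355) = -27732*(-1/495302) - 42*(-87)*(-1/449355) = 13866/247651 + 3654*(-1/449355) = 13866/247651 - 42/5165 = 61216548/1279117415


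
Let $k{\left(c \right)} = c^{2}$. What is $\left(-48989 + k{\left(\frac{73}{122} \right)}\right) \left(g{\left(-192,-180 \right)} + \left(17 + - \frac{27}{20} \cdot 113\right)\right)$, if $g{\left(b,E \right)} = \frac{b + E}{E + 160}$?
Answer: $\frac{1705474709033}{297680} \approx 5.7292 \cdot 10^{6}$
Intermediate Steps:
$g{\left(b,E \right)} = \frac{E + b}{160 + E}$
$\left(-48989 + k{\left(\frac{73}{122} \right)}\right) \left(g{\left(-192,-180 \right)} + \left(17 + - \frac{27}{20} \cdot 113\right)\right) = \left(-48989 + \left(\frac{73}{122}\right)^{2}\right) \left(\frac{-180 - 192}{160 - 180} + \left(17 + - \frac{27}{20} \cdot 113\right)\right) = \left(-48989 + \left(73 \cdot \frac{1}{122}\right)^{2}\right) \left(\frac{1}{-20} \left(-372\right) + \left(17 + \left(-27\right) \frac{1}{20} \cdot 113\right)\right) = \left(-48989 + \left(\frac{73}{122}\right)^{2}\right) \left(\left(- \frac{1}{20}\right) \left(-372\right) + \left(17 - \frac{3051}{20}\right)\right) = \left(-48989 + \frac{5329}{14884}\right) \left(\frac{93}{5} + \left(17 - \frac{3051}{20}\right)\right) = - \frac{729146947 \left(\frac{93}{5} - \frac{2711}{20}\right)}{14884} = \left(- \frac{729146947}{14884}\right) \left(- \frac{2339}{20}\right) = \frac{1705474709033}{297680}$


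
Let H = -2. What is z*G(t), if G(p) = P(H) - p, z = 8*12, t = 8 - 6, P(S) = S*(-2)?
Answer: 192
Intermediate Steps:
P(S) = -2*S
t = 2
z = 96
G(p) = 4 - p (G(p) = -2*(-2) - p = 4 - p)
z*G(t) = 96*(4 - 1*2) = 96*(4 - 2) = 96*2 = 192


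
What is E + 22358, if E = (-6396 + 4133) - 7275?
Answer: 12820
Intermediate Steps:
E = -9538 (E = -2263 - 7275 = -9538)
E + 22358 = -9538 + 22358 = 12820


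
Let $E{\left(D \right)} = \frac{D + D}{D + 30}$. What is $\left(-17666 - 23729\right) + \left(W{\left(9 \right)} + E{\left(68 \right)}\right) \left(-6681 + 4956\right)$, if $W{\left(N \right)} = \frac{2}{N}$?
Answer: $- \frac{6493315}{147} \approx -44172.0$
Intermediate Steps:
$E{\left(D \right)} = \frac{2 D}{30 + D}$
$\left(-17666 - 23729\right) + \left(W{\left(9 \right)} + E{\left(68 \right)}\right) \left(-6681 + 4956\right) = \left(-17666 - 23729\right) + \left(\frac{2}{9} + 2 \cdot 68 \frac{1}{30 + 68}\right) \left(-6681 + 4956\right) = -41395 + \left(2 \cdot \frac{1}{9} + 2 \cdot 68 \cdot \frac{1}{98}\right) \left(-1725\right) = -41395 + \left(\frac{2}{9} + 2 \cdot 68 \cdot \frac{1}{98}\right) \left(-1725\right) = -41395 + \left(\frac{2}{9} + \frac{68}{49}\right) \left(-1725\right) = -41395 + \frac{710}{441} \left(-1725\right) = -41395 - \frac{408250}{147} = - \frac{6493315}{147}$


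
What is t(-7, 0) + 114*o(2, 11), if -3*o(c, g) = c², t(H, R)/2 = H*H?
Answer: -54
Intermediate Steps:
t(H, R) = 2*H² (t(H, R) = 2*(H*H) = 2*H²)
o(c, g) = -c²/3
t(-7, 0) + 114*o(2, 11) = 2*(-7)² + 114*(-⅓*2²) = 2*49 + 114*(-⅓*4) = 98 + 114*(-4/3) = 98 - 152 = -54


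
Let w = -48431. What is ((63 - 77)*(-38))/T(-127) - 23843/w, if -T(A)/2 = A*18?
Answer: 33693872/55356633 ≈ 0.60867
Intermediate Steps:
T(A) = -36*A (T(A) = -2*A*18 = -36*A)
((63 - 77)*(-38))/T(-127) - 23843/w = ((63 - 77)*(-38))/((-36*(-127))) - 23843/(-48431) = -14*(-38)/4572 - 23843*(-1/48431) = 532*(1/4572) + 23843/48431 = 133/1143 + 23843/48431 = 33693872/55356633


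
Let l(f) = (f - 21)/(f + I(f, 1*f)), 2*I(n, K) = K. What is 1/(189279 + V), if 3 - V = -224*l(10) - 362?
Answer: 15/2842196 ≈ 5.2776e-6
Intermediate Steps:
I(n, K) = K/2
l(f) = 2*(-21 + f)/(3*f) (l(f) = (f - 21)/(f + (1*f)/2) = (-21 + f)/(f + f/2) = (-21 + f)/((3*f/2)) = (-21 + f)*(2/(3*f)) = 2*(-21 + f)/(3*f))
V = 3011/15 (V = 3 - (-224*(⅔ - 14/10) - 362) = 3 - (-224*(⅔ - 14*⅒) - 362) = 3 - (-224*(⅔ - 7/5) - 362) = 3 - (-224*(-11/15) - 362) = 3 - (2464/15 - 362) = 3 - 1*(-2966/15) = 3 + 2966/15 = 3011/15 ≈ 200.73)
1/(189279 + V) = 1/(189279 + 3011/15) = 1/(2842196/15) = 15/2842196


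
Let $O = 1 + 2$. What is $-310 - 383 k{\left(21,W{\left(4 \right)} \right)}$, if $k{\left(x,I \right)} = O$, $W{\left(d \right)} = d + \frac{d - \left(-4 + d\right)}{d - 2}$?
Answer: $-1459$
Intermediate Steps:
$W{\left(d \right)} = d + \frac{4}{-2 + d}$
$O = 3$
$k{\left(x,I \right)} = 3$
$-310 - 383 k{\left(21,W{\left(4 \right)} \right)} = -310 - 1149 = -1459$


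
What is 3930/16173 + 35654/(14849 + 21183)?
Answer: 119706317/97124256 ≈ 1.2325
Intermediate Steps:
3930/16173 + 35654/(14849 + 21183) = 3930*(1/16173) + 35654/36032 = 1310/5391 + 35654*(1/36032) = 1310/5391 + 17827/18016 = 119706317/97124256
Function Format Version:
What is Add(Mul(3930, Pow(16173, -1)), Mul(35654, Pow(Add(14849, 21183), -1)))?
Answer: Rational(119706317, 97124256) ≈ 1.2325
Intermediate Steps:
Add(Mul(3930, Pow(16173, -1)), Mul(35654, Pow(Add(14849, 21183), -1))) = Add(Mul(3930, Rational(1, 16173)), Mul(35654, Pow(36032, -1))) = Add(Rational(1310, 5391), Mul(35654, Rational(1, 36032))) = Add(Rational(1310, 5391), Rational(17827, 18016)) = Rational(119706317, 97124256)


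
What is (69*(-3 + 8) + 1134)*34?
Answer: 50286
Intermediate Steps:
(69*(-3 + 8) + 1134)*34 = (69*5 + 1134)*34 = (345 + 1134)*34 = 1479*34 = 50286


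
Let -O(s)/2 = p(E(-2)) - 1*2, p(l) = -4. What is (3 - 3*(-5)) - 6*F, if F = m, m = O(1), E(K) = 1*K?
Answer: -54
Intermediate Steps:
E(K) = K
O(s) = 12 (O(s) = -2*(-4 - 1*2) = -2*(-4 - 2) = -2*(-6) = 12)
m = 12
F = 12
(3 - 3*(-5)) - 6*F = (3 - 3*(-5)) - 6*12 = (3 + 15) - 72 = 18 - 72 = -54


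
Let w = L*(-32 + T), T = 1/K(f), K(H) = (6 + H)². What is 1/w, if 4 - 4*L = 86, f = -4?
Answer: 8/5207 ≈ 0.0015364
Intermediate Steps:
L = -41/2 (L = 1 - ¼*86 = 1 - 43/2 = -41/2 ≈ -20.500)
T = ¼ (T = 1/((6 - 4)²) = 1/(2²) = 1/4 = ¼ ≈ 0.25000)
w = 5207/8 (w = -41*(-32 + ¼)/2 = -41/2*(-127/4) = 5207/8 ≈ 650.88)
1/w = 1/(5207/8) = 8/5207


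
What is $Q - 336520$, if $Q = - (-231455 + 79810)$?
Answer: $-184875$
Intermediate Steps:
$Q = 151645$ ($Q = \left(-1\right) \left(-151645\right) = 151645$)
$Q - 336520 = 151645 - 336520 = -184875$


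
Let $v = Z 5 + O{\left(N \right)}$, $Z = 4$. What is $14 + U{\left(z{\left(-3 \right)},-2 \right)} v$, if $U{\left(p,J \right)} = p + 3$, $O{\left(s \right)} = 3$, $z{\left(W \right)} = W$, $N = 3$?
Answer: $14$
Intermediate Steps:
$U{\left(p,J \right)} = 3 + p$
$v = 23$ ($v = 4 \cdot 5 + 3 = 20 + 3 = 23$)
$14 + U{\left(z{\left(-3 \right)},-2 \right)} v = 14 + \left(3 - 3\right) 23 = 14 + 0 \cdot 23 = 14 + 0 = 14$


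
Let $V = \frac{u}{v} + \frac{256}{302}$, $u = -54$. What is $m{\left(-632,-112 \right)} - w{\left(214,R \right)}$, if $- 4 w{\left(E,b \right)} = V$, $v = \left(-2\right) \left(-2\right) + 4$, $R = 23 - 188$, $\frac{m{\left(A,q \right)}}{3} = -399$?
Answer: $- \frac{2895517}{2416} \approx -1198.5$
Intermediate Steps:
$m{\left(A,q \right)} = -1197$ ($m{\left(A,q \right)} = 3 \left(-399\right) = -1197$)
$R = -165$
$v = 8$ ($v = 4 + 4 = 8$)
$V = - \frac{3565}{604}$ ($V = - \frac{54}{8} + \frac{256}{302} = \left(-54\right) \frac{1}{8} + 256 \cdot \frac{1}{302} = - \frac{27}{4} + \frac{128}{151} = - \frac{3565}{604} \approx -5.9023$)
$w{\left(E,b \right)} = \frac{3565}{2416}$ ($w{\left(E,b \right)} = \left(- \frac{1}{4}\right) \left(- \frac{3565}{604}\right) = \frac{3565}{2416}$)
$m{\left(-632,-112 \right)} - w{\left(214,R \right)} = -1197 - \frac{3565}{2416} = - \frac{2895517}{2416}$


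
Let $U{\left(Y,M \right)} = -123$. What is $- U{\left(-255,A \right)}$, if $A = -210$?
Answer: $123$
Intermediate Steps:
$- U{\left(-255,A \right)} = \left(-1\right) \left(-123\right) = 123$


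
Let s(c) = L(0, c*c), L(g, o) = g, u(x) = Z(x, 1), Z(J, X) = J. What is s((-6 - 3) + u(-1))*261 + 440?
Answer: 440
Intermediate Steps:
u(x) = x
s(c) = 0
s((-6 - 3) + u(-1))*261 + 440 = 0*261 + 440 = 0 + 440 = 440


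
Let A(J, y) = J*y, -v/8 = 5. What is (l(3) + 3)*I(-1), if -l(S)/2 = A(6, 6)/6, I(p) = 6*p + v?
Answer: 414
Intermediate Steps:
v = -40 (v = -8*5 = -40)
I(p) = -40 + 6*p (I(p) = 6*p - 40 = -40 + 6*p)
l(S) = -12 (l(S) = -2*6*6/6 = -72/6 = -2*6 = -12)
(l(3) + 3)*I(-1) = (-12 + 3)*(-40 + 6*(-1)) = -9*(-40 - 6) = -9*(-46) = 414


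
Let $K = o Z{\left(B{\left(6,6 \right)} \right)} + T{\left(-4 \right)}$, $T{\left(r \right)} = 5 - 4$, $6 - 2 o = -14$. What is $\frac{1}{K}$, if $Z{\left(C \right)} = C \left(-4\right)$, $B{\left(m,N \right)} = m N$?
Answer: $- \frac{1}{1439} \approx -0.00069493$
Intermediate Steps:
$o = 10$ ($o = 3 - -7 = 3 + 7 = 10$)
$B{\left(m,N \right)} = N m$
$Z{\left(C \right)} = - 4 C$
$T{\left(r \right)} = 1$
$K = -1439$ ($K = 10 \left(- 4 \cdot 6 \cdot 6\right) + 1 = 10 \left(\left(-4\right) 36\right) + 1 = 10 \left(-144\right) + 1 = -1440 + 1 = -1439$)
$\frac{1}{K} = \frac{1}{-1439} = - \frac{1}{1439}$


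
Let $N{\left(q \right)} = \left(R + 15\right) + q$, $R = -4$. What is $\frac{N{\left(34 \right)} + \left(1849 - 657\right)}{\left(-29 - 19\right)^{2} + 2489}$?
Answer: $\frac{1237}{4793} \approx 0.25808$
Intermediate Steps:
$N{\left(q \right)} = 11 + q$ ($N{\left(q \right)} = \left(-4 + 15\right) + q = 11 + q$)
$\frac{N{\left(34 \right)} + \left(1849 - 657\right)}{\left(-29 - 19\right)^{2} + 2489} = \frac{\left(11 + 34\right) + \left(1849 - 657\right)}{\left(-29 - 19\right)^{2} + 2489} = \frac{45 + \left(1849 - 657\right)}{\left(-48\right)^{2} + 2489} = \frac{45 + 1192}{2304 + 2489} = \frac{1237}{4793}$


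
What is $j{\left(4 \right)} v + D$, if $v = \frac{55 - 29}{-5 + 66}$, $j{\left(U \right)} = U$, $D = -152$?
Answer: $- \frac{9168}{61} \approx -150.3$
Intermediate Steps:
$v = \frac{26}{61} \approx 0.42623$
$j{\left(4 \right)} v + D = 4 \cdot \frac{26}{61} - 152 = \frac{104}{61} - 152 = - \frac{9168}{61}$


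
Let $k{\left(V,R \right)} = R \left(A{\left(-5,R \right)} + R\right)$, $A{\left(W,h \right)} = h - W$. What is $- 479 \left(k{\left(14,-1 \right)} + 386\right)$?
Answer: $-183457$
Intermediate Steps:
$k{\left(V,R \right)} = R \left(5 + 2 R\right)$ ($k{\left(V,R \right)} = R \left(\left(R - -5\right) + R\right) = R \left(\left(R + 5\right) + R\right) = R \left(\left(5 + R\right) + R\right) = R \left(5 + 2 R\right)$)
$- 479 \left(k{\left(14,-1 \right)} + 386\right) = - 479 \left(- (5 + 2 \left(-1\right)) + 386\right) = - 479 \left(- (5 - 2) + 386\right) = - 479 \left(\left(-1\right) 3 + 386\right) = - 479 \left(-3 + 386\right) = \left(-479\right) 383 = -183457$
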